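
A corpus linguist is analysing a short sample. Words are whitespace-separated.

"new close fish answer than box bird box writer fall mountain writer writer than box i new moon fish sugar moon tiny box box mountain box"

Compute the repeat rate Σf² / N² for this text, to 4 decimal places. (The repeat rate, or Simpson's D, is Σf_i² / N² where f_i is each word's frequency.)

0.1065

Frequencies: box:6, writer:3, new:2, fish:2, than:2, mountain:2, moon:2, close:1, answer:1, bird:1, fall:1, i:1, sugar:1, tiny:1
Σf² = 72; N² = 676
Repeat rate = 72 / 676 = 0.1065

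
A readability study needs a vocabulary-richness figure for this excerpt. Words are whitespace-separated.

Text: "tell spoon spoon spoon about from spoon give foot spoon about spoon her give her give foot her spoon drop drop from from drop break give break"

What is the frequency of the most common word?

7

Frequencies: spoon:7, give:4, from:3, her:3, drop:3, about:2, foot:2, break:2, tell:1
Most common: 'spoon' with frequency 7.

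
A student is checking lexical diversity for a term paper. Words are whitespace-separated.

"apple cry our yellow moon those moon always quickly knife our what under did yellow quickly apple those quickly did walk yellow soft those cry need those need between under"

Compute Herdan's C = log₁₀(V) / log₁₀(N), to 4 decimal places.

N = 30, V = 16.
log₁₀(V) = 1.204120, log₁₀(N) = 1.477121
C = 1.204120 / 1.477121 = 0.8152

0.8152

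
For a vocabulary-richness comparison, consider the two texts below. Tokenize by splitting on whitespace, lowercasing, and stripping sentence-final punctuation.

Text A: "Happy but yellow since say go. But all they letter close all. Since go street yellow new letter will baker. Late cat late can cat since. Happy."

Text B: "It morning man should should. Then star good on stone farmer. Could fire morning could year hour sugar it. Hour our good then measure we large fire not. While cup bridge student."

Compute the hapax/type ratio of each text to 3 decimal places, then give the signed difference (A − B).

A: hapax=8, V=17, ratio=0.471
B: hapax=16, V=24, ratio=0.667
Difference = 0.471 − 0.667 = -0.196

-0.196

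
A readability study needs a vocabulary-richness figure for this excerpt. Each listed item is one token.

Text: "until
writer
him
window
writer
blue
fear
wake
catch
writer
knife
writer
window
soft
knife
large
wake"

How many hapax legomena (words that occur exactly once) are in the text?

7

Frequencies: writer:4, window:2, wake:2, knife:2, until:1, him:1, blue:1, fear:1, catch:1, soft:1, large:1
Hapax (freq=1): blue, catch, fear, him, large, soft, until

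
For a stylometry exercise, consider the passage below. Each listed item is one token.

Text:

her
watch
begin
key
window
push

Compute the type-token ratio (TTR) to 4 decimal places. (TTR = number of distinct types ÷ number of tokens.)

N = 6 tokens, V = 6 types.
TTR = V / N = 6 / 6 = 1.0000

1.0000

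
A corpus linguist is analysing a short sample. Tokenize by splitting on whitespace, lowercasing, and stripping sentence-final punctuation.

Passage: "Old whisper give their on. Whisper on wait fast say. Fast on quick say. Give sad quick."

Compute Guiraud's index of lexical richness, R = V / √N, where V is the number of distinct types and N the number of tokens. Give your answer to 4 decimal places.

N = 17, V = 10.
√N = 4.123106
R = 10 / 4.123106 = 2.4254

2.4254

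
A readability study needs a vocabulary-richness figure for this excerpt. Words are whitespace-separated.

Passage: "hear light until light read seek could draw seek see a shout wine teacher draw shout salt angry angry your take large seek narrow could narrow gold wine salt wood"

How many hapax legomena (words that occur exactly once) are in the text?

Frequencies: seek:3, light:2, could:2, draw:2, shout:2, wine:2, salt:2, angry:2, narrow:2, hear:1, until:1, read:1, see:1, a:1, teacher:1, your:1, take:1, large:1, gold:1, wood:1
Hapax (freq=1): a, gold, hear, large, read, see, take, teacher, until, wood, your

11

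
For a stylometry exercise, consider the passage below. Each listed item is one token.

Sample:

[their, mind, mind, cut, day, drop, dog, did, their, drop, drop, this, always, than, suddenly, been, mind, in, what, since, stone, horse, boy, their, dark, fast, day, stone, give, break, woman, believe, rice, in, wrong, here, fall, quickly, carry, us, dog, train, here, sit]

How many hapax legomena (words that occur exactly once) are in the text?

25

Frequencies: their:3, mind:3, drop:3, day:2, dog:2, in:2, stone:2, here:2, cut:1, did:1, this:1, always:1, than:1, suddenly:1, been:1, what:1, since:1, horse:1, boy:1, dark:1, … (13 more, each freq 1)
Hapax (freq=1): always, been, believe, boy, break, carry, cut, dark, did, fall, fast, give, horse, quickly, rice, since, sit, suddenly, than, this, train, us, what, woman, wrong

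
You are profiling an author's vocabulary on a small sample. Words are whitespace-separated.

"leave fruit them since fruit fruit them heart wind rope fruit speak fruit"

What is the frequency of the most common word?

5

Frequencies: fruit:5, them:2, leave:1, since:1, heart:1, wind:1, rope:1, speak:1
Most common: 'fruit' with frequency 5.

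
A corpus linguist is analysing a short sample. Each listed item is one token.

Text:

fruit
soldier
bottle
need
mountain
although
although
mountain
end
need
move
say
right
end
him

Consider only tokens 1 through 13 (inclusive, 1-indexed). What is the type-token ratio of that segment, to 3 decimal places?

Segment tokens 1–13: fruit, soldier, bottle, need, mountain, although, although, mountain, end, need, move, say, right
Segment N = 13, segment V = 10.
TTR = 10 / 13 = 0.769

0.769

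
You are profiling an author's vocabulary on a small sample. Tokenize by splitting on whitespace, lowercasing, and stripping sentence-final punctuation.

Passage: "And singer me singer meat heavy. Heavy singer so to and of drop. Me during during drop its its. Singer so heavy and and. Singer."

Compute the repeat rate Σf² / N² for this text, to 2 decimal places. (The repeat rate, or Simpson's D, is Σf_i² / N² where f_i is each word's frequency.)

0.12

Frequencies: singer:5, and:4, heavy:3, me:2, so:2, drop:2, during:2, its:2, meat:1, to:1, of:1
Σf² = 73; N² = 625
Repeat rate = 73 / 625 = 0.12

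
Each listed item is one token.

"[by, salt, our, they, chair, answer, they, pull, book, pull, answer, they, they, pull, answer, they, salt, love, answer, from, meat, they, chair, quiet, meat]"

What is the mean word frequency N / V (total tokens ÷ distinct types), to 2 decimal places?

N = 25 tokens, V = 12 types.
Mean frequency = N / V = 25 / 12 = 2.08

2.08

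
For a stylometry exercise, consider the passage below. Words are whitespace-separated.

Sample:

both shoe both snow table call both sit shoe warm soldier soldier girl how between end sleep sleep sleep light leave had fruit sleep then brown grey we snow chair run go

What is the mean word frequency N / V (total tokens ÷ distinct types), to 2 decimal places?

N = 32 tokens, V = 24 types.
Mean frequency = N / V = 32 / 24 = 1.33

1.33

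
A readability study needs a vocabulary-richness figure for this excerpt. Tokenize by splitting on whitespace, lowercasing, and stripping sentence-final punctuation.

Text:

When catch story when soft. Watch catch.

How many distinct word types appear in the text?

Distinct types: {catch, soft, story, watch, when}
V = 5

5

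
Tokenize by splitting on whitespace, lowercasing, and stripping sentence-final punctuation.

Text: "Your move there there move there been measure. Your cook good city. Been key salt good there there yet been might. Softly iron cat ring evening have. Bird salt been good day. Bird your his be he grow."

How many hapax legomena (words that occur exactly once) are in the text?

Frequencies: there:5, been:4, your:3, good:3, move:2, salt:2, bird:2, measure:1, cook:1, city:1, key:1, yet:1, might:1, softly:1, iron:1, cat:1, ring:1, evening:1, have:1, day:1, … (4 more, each freq 1)
Hapax (freq=1): be, cat, city, cook, day, evening, grow, have, he, his, iron, key, measure, might, ring, softly, yet

17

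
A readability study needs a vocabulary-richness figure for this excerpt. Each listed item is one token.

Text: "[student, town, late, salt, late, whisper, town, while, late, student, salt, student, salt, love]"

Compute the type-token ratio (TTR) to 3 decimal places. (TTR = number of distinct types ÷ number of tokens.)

0.500

N = 14 tokens, V = 7 types.
TTR = V / N = 7 / 14 = 0.500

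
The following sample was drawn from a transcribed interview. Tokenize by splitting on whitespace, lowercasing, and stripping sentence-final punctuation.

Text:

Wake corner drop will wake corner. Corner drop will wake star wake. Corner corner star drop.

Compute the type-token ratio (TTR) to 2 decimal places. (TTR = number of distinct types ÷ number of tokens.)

0.31

N = 16 tokens, V = 5 types.
TTR = V / N = 5 / 16 = 0.31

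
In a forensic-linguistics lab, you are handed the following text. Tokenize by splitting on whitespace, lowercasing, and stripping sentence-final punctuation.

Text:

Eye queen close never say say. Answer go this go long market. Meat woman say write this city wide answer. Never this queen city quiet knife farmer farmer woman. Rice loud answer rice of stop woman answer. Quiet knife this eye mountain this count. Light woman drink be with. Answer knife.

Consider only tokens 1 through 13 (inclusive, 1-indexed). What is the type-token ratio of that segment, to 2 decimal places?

Segment tokens 1–13: eye, queen, close, never, say, say, answer, go, this, go, long, market, meat
Segment N = 13, segment V = 11.
TTR = 11 / 13 = 0.85

0.85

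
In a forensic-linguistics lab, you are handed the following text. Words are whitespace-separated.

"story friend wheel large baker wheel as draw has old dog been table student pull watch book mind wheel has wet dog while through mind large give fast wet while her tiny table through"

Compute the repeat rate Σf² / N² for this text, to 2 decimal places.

0.05

Frequencies: wheel:3, large:2, has:2, dog:2, table:2, mind:2, wet:2, while:2, through:2, story:1, friend:1, baker:1, as:1, draw:1, old:1, been:1, student:1, pull:1, watch:1, book:1, … (4 more, each freq 1)
Σf² = 56; N² = 1156
Repeat rate = 56 / 1156 = 0.05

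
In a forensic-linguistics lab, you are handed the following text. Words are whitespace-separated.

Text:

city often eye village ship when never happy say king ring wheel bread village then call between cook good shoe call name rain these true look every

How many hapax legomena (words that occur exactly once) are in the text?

23

Frequencies: village:2, call:2, city:1, often:1, eye:1, ship:1, when:1, never:1, happy:1, say:1, king:1, ring:1, wheel:1, bread:1, then:1, between:1, cook:1, good:1, shoe:1, name:1, … (5 more, each freq 1)
Hapax (freq=1): between, bread, city, cook, every, eye, good, happy, king, look, name, never, often, rain, ring, say, ship, shoe, then, these, true, wheel, when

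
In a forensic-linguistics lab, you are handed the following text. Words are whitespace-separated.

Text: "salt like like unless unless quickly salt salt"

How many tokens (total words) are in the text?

8

Tokens: salt, like, like, unless, unless, quickly, salt, salt
N = 8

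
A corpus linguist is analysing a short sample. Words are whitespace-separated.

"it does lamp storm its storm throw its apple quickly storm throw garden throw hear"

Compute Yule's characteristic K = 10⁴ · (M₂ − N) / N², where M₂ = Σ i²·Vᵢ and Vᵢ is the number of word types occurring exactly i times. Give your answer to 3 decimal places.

Frequencies: storm:3, throw:3, its:2, it:1, does:1, lamp:1, apple:1, quickly:1, garden:1, hear:1
N = 15. Frequency spectrum: V_1=7, V_2=1, V_3=2
M₂ = 1²·7 + 2²·1 + 3²·2 = 29
K = 10000 × (29 − 15) / 15² = 622.222

622.222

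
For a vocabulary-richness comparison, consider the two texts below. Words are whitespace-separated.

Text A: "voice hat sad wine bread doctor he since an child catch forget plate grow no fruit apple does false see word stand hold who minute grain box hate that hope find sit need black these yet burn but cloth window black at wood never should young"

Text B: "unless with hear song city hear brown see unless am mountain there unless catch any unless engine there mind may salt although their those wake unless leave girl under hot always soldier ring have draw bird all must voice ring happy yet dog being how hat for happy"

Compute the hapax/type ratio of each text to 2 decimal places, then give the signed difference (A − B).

A: hapax=44, V=45, ratio=0.98
B: hapax=35, V=40, ratio=0.88
Difference = 0.98 − 0.88 = 0.10

0.10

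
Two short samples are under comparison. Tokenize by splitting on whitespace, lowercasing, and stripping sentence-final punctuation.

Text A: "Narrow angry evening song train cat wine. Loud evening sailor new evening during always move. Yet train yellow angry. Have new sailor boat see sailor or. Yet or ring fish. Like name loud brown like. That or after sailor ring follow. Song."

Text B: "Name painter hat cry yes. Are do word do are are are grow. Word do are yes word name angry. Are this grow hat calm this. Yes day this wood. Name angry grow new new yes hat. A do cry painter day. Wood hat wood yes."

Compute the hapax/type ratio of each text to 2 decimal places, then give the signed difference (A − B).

A: hapax=16, V=27, ratio=0.59
B: hapax=2, V=16, ratio=0.13
Difference = 0.59 − 0.13 = 0.46

0.46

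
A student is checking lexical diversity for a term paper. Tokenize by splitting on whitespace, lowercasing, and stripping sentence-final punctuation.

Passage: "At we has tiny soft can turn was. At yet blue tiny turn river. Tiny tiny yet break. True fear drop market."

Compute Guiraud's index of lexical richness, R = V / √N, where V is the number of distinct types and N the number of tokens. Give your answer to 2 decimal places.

3.41

N = 22, V = 16.
√N = 4.690416
R = 16 / 4.690416 = 3.41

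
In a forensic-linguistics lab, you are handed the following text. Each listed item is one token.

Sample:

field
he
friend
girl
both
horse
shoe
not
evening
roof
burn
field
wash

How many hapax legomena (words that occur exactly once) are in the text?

Frequencies: field:2, he:1, friend:1, girl:1, both:1, horse:1, shoe:1, not:1, evening:1, roof:1, burn:1, wash:1
Hapax (freq=1): both, burn, evening, friend, girl, he, horse, not, roof, shoe, wash

11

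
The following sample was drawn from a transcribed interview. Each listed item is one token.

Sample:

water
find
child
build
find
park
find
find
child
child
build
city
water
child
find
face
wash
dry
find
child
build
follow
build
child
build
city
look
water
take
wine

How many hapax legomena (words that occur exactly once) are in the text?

8

Frequencies: find:6, child:6, build:5, water:3, city:2, park:1, face:1, wash:1, dry:1, follow:1, look:1, take:1, wine:1
Hapax (freq=1): dry, face, follow, look, park, take, wash, wine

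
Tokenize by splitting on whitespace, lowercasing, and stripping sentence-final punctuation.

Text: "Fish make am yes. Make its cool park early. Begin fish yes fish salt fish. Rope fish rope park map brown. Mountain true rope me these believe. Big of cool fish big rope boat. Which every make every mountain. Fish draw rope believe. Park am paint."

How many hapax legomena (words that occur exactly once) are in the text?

14

Frequencies: fish:7, rope:5, make:3, park:3, am:2, yes:2, cool:2, mountain:2, believe:2, big:2, every:2, its:1, early:1, begin:1, salt:1, map:1, brown:1, true:1, me:1, these:1, … (5 more, each freq 1)
Hapax (freq=1): begin, boat, brown, draw, early, its, map, me, of, paint, salt, these, true, which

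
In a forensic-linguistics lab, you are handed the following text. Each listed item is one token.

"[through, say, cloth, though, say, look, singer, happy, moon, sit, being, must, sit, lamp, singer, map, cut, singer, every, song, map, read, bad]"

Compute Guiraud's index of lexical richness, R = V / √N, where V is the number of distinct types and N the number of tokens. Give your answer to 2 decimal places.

3.75

N = 23, V = 18.
√N = 4.795832
R = 18 / 4.795832 = 3.75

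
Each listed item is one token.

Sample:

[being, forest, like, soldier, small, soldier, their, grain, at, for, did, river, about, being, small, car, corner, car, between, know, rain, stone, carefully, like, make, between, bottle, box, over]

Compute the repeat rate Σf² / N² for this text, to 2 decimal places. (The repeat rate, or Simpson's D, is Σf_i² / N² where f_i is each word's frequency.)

Frequencies: being:2, like:2, soldier:2, small:2, car:2, between:2, forest:1, their:1, grain:1, at:1, for:1, did:1, river:1, about:1, corner:1, know:1, rain:1, stone:1, carefully:1, make:1, … (3 more, each freq 1)
Σf² = 41; N² = 841
Repeat rate = 41 / 841 = 0.05

0.05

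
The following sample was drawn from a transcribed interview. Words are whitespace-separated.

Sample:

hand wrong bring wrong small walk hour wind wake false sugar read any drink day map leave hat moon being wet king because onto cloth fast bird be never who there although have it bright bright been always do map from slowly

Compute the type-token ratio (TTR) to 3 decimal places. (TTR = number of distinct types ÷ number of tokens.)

0.929

N = 42 tokens, V = 39 types.
TTR = V / N = 39 / 42 = 0.929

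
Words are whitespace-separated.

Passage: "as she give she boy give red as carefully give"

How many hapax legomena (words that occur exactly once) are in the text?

Frequencies: give:3, as:2, she:2, boy:1, red:1, carefully:1
Hapax (freq=1): boy, carefully, red

3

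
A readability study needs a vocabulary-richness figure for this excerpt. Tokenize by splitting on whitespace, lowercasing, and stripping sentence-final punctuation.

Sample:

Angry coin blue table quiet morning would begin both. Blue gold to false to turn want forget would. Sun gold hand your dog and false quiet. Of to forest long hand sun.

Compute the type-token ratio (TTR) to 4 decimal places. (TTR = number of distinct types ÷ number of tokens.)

N = 32 tokens, V = 23 types.
TTR = V / N = 23 / 32 = 0.7188

0.7188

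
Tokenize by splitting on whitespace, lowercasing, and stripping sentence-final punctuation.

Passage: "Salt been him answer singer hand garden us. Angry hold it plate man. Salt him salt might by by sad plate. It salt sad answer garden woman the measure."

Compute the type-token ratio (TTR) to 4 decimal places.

0.6552

N = 29 tokens, V = 19 types.
TTR = V / N = 19 / 29 = 0.6552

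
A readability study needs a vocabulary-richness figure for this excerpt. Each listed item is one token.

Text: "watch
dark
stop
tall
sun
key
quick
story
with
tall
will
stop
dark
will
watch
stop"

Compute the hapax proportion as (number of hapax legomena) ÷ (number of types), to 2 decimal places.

0.50

Frequencies: stop:3, watch:2, dark:2, tall:2, will:2, sun:1, key:1, quick:1, story:1, with:1
Hapax count = 5; type count = 10.
Ratio = 5 / 10 = 0.50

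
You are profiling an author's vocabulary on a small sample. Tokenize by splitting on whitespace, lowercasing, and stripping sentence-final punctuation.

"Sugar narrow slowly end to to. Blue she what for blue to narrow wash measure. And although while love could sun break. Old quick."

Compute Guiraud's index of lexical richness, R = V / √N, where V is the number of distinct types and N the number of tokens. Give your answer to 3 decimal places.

N = 24, V = 20.
√N = 4.898979
R = 20 / 4.898979 = 4.082

4.082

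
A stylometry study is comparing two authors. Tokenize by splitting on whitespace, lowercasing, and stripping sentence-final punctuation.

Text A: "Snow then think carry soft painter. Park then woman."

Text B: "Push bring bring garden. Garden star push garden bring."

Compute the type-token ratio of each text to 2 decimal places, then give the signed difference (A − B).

TTR(A) = 8/9 = 0.89
TTR(B) = 4/9 = 0.44
Difference = 0.89 − 0.44 = 0.45

0.45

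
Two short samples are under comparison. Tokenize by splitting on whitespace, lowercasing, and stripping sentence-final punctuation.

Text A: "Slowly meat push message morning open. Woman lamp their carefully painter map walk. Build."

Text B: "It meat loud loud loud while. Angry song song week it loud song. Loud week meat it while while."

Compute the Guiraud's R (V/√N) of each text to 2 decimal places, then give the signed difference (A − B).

A: V=14, N=14, R=3.74
B: V=7, N=19, R=1.61
Difference = 3.74 − 1.61 = 2.13

2.13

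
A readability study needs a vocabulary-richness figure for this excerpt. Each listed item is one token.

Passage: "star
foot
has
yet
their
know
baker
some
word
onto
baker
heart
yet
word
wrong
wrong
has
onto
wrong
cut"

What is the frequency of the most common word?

Frequencies: wrong:3, has:2, yet:2, baker:2, word:2, onto:2, star:1, foot:1, their:1, know:1, some:1, heart:1, cut:1
Most common: 'wrong' with frequency 3.

3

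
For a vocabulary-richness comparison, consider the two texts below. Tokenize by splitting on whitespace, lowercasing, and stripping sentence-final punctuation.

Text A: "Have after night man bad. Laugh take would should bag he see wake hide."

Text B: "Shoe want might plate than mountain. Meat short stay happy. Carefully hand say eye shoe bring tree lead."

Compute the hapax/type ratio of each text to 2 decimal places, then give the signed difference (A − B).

0.06

A: hapax=14, V=14, ratio=1.00
B: hapax=16, V=17, ratio=0.94
Difference = 1.00 − 0.94 = 0.06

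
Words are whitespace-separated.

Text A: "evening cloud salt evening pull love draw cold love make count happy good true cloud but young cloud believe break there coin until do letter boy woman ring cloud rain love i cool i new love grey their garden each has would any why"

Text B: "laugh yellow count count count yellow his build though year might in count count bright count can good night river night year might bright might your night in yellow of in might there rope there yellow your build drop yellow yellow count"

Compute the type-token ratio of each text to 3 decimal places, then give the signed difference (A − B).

TTR(A) = 36/44 = 0.818
TTR(B) = 19/42 = 0.452
Difference = 0.818 − 0.452 = 0.366

0.366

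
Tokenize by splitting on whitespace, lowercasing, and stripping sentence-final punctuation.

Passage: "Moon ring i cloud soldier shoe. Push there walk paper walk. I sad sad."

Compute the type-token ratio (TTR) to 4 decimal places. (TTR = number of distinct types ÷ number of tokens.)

N = 14 tokens, V = 11 types.
TTR = V / N = 11 / 14 = 0.7857

0.7857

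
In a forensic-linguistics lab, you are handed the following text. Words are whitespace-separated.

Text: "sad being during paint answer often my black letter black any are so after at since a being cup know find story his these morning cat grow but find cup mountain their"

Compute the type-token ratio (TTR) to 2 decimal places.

0.88

N = 32 tokens, V = 28 types.
TTR = V / N = 28 / 32 = 0.88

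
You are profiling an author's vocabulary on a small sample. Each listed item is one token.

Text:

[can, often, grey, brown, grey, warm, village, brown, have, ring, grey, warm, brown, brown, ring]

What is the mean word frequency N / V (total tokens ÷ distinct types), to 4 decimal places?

N = 15 tokens, V = 8 types.
Mean frequency = N / V = 15 / 8 = 1.8750

1.8750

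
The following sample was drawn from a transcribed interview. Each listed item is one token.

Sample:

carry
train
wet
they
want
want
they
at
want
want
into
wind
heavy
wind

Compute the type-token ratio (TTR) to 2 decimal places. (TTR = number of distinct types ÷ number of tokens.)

N = 14 tokens, V = 9 types.
TTR = V / N = 9 / 14 = 0.64

0.64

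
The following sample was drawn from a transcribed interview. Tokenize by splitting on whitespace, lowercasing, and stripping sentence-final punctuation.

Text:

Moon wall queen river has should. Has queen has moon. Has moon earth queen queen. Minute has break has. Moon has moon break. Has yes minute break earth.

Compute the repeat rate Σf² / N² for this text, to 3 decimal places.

Frequencies: has:8, moon:5, queen:4, break:3, earth:2, minute:2, wall:1, river:1, should:1, yes:1
Σf² = 126; N² = 784
Repeat rate = 126 / 784 = 0.161

0.161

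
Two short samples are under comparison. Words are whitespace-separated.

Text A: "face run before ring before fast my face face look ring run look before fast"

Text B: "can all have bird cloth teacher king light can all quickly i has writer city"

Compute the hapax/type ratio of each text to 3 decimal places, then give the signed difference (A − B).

-0.703

A: hapax=1, V=7, ratio=0.143
B: hapax=11, V=13, ratio=0.846
Difference = 0.143 − 0.846 = -0.703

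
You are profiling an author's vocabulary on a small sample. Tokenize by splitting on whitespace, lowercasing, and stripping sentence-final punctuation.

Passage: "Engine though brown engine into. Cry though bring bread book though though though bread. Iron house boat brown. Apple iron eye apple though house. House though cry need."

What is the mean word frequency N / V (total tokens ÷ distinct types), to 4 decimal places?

2.0000

N = 28 tokens, V = 14 types.
Mean frequency = N / V = 28 / 14 = 2.0000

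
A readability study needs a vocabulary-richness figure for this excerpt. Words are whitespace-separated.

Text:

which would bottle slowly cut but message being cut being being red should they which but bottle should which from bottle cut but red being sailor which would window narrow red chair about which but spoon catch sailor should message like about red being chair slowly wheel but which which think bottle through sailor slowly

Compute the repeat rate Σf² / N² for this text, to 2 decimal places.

Frequencies: which:7, but:5, being:5, bottle:4, red:4, slowly:3, cut:3, should:3, sailor:3, would:2, message:2, chair:2, about:2, they:1, from:1, window:1, narrow:1, spoon:1, catch:1, like:1, … (3 more, each freq 1)
Σf² = 193; N² = 3025
Repeat rate = 193 / 3025 = 0.06

0.06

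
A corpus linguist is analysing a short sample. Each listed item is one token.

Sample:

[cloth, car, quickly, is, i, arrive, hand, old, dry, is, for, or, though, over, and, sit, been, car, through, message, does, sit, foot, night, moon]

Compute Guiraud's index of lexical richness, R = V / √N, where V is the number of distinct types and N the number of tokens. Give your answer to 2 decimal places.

4.40

N = 25, V = 22.
√N = 5.000000
R = 22 / 5.000000 = 4.40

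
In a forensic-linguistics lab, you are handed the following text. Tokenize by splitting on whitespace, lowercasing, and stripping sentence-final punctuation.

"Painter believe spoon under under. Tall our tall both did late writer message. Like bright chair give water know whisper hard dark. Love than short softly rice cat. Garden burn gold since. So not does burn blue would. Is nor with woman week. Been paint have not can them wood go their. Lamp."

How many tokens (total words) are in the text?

Tokens: painter, believe, spoon, under, under, tall, our, tall, both, did, late, writer, message, like, bright, chair, give, water, know, whisper, hard, dark, love, than, short, softly, rice, cat, garden, burn, gold, since, so, not, does, burn, blue, would, is, nor, with, woman, week, been, paint, have, not, can, them, wood, go, their, lamp
N = 53

53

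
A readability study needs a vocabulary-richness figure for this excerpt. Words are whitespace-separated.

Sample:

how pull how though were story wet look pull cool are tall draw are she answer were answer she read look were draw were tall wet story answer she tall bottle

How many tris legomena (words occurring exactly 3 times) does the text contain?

Frequencies: were:4, tall:3, she:3, answer:3, how:2, pull:2, story:2, wet:2, look:2, are:2, draw:2, though:1, cool:1, read:1, bottle:1
Words with frequency 3: answer, she, tall

3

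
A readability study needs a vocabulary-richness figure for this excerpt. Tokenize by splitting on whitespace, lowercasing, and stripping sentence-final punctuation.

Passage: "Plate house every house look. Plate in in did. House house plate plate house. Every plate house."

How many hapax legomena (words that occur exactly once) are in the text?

2

Frequencies: house:6, plate:5, every:2, in:2, look:1, did:1
Hapax (freq=1): did, look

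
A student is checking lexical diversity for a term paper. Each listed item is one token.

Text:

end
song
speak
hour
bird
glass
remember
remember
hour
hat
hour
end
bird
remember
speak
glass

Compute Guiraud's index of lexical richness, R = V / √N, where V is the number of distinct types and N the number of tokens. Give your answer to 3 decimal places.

N = 16, V = 8.
√N = 4.000000
R = 8 / 4.000000 = 2.000

2.000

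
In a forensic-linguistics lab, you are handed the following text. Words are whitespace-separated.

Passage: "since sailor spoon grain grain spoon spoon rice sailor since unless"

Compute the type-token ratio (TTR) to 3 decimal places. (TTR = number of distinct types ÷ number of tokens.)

N = 11 tokens, V = 6 types.
TTR = V / N = 6 / 11 = 0.545

0.545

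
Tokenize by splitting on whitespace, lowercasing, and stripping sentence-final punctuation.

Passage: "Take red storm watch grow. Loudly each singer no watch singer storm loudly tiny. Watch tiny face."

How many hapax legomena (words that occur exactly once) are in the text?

Frequencies: watch:3, storm:2, loudly:2, singer:2, tiny:2, take:1, red:1, grow:1, each:1, no:1, face:1
Hapax (freq=1): each, face, grow, no, red, take

6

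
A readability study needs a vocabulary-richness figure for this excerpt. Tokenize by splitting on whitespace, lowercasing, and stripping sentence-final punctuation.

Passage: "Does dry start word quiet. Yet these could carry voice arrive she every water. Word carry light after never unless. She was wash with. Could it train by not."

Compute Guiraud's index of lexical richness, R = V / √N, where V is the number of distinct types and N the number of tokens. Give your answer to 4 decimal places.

N = 29, V = 25.
√N = 5.385165
R = 25 / 5.385165 = 4.6424

4.6424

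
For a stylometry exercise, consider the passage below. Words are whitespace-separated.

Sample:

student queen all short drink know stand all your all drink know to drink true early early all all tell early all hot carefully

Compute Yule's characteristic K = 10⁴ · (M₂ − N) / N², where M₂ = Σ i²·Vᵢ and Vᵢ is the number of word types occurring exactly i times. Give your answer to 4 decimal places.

763.8889

Frequencies: all:6, drink:3, early:3, know:2, student:1, queen:1, short:1, stand:1, your:1, to:1, true:1, tell:1, hot:1, carefully:1
N = 24. Frequency spectrum: V_1=10, V_2=1, V_3=2, V_6=1
M₂ = 1²·10 + 2²·1 + 3²·2 + 6²·1 = 68
K = 10000 × (68 − 24) / 24² = 763.8889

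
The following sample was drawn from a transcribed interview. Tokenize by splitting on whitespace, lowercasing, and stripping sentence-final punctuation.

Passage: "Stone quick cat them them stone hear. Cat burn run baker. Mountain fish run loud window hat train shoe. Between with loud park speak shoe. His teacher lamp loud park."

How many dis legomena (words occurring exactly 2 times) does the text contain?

6

Frequencies: loud:3, stone:2, cat:2, them:2, run:2, shoe:2, park:2, quick:1, hear:1, burn:1, baker:1, mountain:1, fish:1, window:1, hat:1, train:1, between:1, with:1, speak:1, his:1, … (2 more, each freq 1)
Words with frequency 2: cat, park, run, shoe, stone, them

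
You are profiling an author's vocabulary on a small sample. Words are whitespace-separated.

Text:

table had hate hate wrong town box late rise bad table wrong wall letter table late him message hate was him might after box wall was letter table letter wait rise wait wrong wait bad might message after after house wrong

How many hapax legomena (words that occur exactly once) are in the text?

3

Frequencies: table:4, wrong:4, hate:3, letter:3, after:3, wait:3, box:2, late:2, rise:2, bad:2, wall:2, him:2, message:2, was:2, might:2, had:1, town:1, house:1
Hapax (freq=1): had, house, town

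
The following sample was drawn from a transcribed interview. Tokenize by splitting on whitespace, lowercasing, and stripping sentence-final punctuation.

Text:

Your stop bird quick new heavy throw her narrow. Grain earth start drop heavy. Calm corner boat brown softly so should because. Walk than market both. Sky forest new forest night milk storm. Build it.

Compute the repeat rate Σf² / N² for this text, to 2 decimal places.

0.03

Frequencies: new:2, heavy:2, forest:2, your:1, stop:1, bird:1, quick:1, throw:1, her:1, narrow:1, grain:1, earth:1, start:1, drop:1, calm:1, corner:1, boat:1, brown:1, softly:1, so:1, … (12 more, each freq 1)
Σf² = 41; N² = 1225
Repeat rate = 41 / 1225 = 0.03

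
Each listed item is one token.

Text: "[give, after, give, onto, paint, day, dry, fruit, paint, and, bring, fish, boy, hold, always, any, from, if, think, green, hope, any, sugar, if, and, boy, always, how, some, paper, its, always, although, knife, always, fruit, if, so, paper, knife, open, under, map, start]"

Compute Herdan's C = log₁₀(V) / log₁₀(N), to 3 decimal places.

0.907

N = 44, V = 31.
log₁₀(V) = 1.491362, log₁₀(N) = 1.643453
C = 1.491362 / 1.643453 = 0.907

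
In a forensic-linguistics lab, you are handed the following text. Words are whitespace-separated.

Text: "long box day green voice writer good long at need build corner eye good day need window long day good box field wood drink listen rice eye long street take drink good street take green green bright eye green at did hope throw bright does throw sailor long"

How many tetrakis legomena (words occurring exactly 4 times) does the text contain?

2

Frequencies: long:5, green:4, good:4, day:3, eye:3, box:2, at:2, need:2, drink:2, street:2, take:2, bright:2, throw:2, voice:1, writer:1, build:1, corner:1, window:1, field:1, wood:1, … (6 more, each freq 1)
Words with frequency 4: good, green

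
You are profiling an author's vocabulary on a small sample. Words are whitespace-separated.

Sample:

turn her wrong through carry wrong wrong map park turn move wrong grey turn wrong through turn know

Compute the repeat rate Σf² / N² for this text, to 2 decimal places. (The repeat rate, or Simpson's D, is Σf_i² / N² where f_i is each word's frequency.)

Frequencies: wrong:5, turn:4, through:2, her:1, carry:1, map:1, park:1, move:1, grey:1, know:1
Σf² = 52; N² = 324
Repeat rate = 52 / 324 = 0.16

0.16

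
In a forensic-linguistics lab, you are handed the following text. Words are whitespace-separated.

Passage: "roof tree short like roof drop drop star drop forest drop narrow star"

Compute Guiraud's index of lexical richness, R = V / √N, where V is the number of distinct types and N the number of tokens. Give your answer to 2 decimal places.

2.22

N = 13, V = 8.
√N = 3.605551
R = 8 / 3.605551 = 2.22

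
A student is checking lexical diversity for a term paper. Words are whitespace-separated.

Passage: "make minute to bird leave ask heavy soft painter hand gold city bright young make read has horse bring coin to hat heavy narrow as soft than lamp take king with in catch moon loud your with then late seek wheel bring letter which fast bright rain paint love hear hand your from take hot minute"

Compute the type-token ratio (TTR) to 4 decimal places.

0.8036

N = 56 tokens, V = 45 types.
TTR = V / N = 45 / 56 = 0.8036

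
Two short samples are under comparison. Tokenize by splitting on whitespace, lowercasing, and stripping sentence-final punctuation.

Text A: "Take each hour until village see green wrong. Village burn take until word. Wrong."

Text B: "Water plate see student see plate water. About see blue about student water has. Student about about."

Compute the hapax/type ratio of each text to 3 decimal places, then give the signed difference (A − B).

A: hapax=6, V=10, ratio=0.600
B: hapax=2, V=7, ratio=0.286
Difference = 0.600 − 0.286 = 0.314

0.314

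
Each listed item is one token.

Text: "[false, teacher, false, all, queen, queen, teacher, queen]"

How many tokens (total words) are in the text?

Tokens: false, teacher, false, all, queen, queen, teacher, queen
N = 8

8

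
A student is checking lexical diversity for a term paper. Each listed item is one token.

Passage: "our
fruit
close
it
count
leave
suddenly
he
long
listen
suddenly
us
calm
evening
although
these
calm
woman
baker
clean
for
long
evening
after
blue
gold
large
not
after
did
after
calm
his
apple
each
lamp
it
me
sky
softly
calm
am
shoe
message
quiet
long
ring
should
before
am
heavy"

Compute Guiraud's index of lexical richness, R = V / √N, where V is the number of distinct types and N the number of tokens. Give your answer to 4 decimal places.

5.6011

N = 51, V = 40.
√N = 7.141428
R = 40 / 7.141428 = 5.6011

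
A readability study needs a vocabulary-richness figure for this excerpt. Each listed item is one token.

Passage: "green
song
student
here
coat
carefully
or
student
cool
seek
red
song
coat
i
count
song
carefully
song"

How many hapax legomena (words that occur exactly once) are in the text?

8

Frequencies: song:4, student:2, coat:2, carefully:2, green:1, here:1, or:1, cool:1, seek:1, red:1, i:1, count:1
Hapax (freq=1): cool, count, green, here, i, or, red, seek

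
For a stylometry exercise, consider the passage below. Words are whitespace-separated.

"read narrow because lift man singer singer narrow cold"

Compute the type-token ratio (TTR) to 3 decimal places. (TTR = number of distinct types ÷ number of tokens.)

N = 9 tokens, V = 7 types.
TTR = V / N = 7 / 9 = 0.778

0.778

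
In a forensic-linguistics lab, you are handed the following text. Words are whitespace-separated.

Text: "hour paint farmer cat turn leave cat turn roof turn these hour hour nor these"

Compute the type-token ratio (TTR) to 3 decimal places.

0.600

N = 15 tokens, V = 9 types.
TTR = V / N = 9 / 15 = 0.600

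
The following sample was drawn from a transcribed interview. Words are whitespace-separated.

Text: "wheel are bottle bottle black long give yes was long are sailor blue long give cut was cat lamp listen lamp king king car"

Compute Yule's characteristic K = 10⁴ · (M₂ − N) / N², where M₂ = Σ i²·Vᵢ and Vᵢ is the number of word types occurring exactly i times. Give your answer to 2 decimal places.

312.50

Frequencies: long:3, are:2, bottle:2, give:2, was:2, lamp:2, king:2, wheel:1, black:1, yes:1, sailor:1, blue:1, cut:1, cat:1, listen:1, car:1
N = 24. Frequency spectrum: V_1=9, V_2=6, V_3=1
M₂ = 1²·9 + 2²·6 + 3²·1 = 42
K = 10000 × (42 − 24) / 24² = 312.50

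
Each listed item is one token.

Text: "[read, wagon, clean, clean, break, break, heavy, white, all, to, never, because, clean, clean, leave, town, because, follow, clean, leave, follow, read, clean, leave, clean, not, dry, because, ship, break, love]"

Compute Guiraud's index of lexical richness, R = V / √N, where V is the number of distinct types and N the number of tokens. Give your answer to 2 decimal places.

N = 31, V = 17.
√N = 5.567764
R = 17 / 5.567764 = 3.05

3.05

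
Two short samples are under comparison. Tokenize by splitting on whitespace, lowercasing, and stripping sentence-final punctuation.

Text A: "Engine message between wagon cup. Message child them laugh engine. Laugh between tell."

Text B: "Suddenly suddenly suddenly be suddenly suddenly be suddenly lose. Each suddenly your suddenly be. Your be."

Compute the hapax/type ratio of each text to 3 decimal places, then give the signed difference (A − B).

A: hapax=5, V=9, ratio=0.556
B: hapax=2, V=5, ratio=0.400
Difference = 0.556 − 0.400 = 0.156

0.156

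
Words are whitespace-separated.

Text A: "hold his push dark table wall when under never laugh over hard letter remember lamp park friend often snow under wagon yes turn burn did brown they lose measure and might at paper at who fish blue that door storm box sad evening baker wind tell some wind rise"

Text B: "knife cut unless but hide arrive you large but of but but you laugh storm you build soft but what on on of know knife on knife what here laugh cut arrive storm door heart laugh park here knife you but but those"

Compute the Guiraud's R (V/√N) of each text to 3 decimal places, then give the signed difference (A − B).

A: V=46, N=49, R=6.571
B: V=21, N=43, R=3.202
Difference = 6.571 − 3.202 = 3.369

3.369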